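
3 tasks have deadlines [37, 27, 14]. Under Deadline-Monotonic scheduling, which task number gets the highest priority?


Sort tasks by relative deadline (ascending):
  Task 3: deadline = 14
  Task 2: deadline = 27
  Task 1: deadline = 37
Priority order (highest first): [3, 2, 1]
Highest priority task = 3

3


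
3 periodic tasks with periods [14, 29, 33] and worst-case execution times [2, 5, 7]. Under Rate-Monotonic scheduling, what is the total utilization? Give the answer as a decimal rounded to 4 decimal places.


Compute individual utilizations (exact fractions):
  Task 1: C/T = 2/14 = 1/7 (approx. 0.1429)
  Task 2: C/T = 5/29 (approx. 0.1724)
  Task 3: C/T = 7/33 (approx. 0.2121)
Total utilization U = 1/7 + 5/29 + 7/33 = 3533/6699
Rounded to 4 decimal places: U = 0.5274
RM (Liu & Layland) bound for 3 tasks = 0.779763; compare with U = 3533/6699 (approx. 0.527392)
U <= bound, so schedulable by RM sufficient condition.

0.5274


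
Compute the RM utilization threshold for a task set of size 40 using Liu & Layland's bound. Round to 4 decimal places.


Compute 2^(1/40) = 1.0174796921
Subtract 1: 1.0174796921 - 1 = 0.0174796921
Multiply by n: 40 * 0.0174796921 = 0.6991876840
Round to 4 dp: 0.6992

0.6992


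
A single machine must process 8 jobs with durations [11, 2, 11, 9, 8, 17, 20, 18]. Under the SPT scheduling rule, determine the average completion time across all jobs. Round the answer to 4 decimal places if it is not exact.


Sort jobs by processing time (SPT order): [2, 8, 9, 11, 11, 17, 18, 20]
Compute completion times sequentially:
  Job 1: processing = 2, completes at 2
  Job 2: processing = 8, completes at 10
  Job 3: processing = 9, completes at 19
  Job 4: processing = 11, completes at 30
  Job 5: processing = 11, completes at 41
  Job 6: processing = 17, completes at 58
  Job 7: processing = 18, completes at 76
  Job 8: processing = 20, completes at 96
Sum of completion times = 332
Average completion time = 332/8 = 41.5

41.5


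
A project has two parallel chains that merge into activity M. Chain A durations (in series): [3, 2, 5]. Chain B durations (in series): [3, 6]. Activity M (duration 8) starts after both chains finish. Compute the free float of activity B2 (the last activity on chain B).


ES(B2) = sum of predecessors on chain B = 3
EF(B2) = ES + duration = 3 + 6 = 9
Successor of B2 is M. ES(M) = max(sum(A), sum(B)) = max(10, 9) = 10
Free float = ES(successor) - EF(current) = 10 - 9 = 1

1


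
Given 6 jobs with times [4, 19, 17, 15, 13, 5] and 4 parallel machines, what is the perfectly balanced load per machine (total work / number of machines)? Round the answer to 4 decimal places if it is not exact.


Total processing time = 4 + 19 + 17 + 15 + 13 + 5 = 73
Number of machines = 4
Ideal balanced load = 73 / 4 = 18.25

18.25


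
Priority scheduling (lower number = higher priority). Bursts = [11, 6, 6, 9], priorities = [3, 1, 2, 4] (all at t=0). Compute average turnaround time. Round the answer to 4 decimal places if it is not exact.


Sort by priority (ascending = highest first):
Order: [(1, 6), (2, 6), (3, 11), (4, 9)]
Completion times:
  Priority 1, burst=6, C=6
  Priority 2, burst=6, C=12
  Priority 3, burst=11, C=23
  Priority 4, burst=9, C=32
Average turnaround = 73/4 = 18.25

18.25


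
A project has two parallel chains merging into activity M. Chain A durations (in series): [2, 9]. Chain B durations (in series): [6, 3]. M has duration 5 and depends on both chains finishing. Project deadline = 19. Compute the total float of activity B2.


Forward pass: ES(B2) = sum of predecessors on chain B = 6
EF = ES + duration = 6 + 3 = 9
Backward pass: LF(M) = deadline = 19; LS(M) = 19 - 5 = 14
LF(B2) = LS(M) - sum(successors on chain B) = 14 - 0 = 14
LS = LF - duration = 14 - 3 = 11
Total float = LS - ES = 11 - 6 = 5

5


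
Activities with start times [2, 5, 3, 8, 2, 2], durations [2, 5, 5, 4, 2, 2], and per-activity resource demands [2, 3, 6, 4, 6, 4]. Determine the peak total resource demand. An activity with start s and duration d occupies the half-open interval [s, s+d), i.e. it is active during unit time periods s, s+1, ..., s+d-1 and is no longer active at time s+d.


Each activity i is active on [start_i, start_i + duration_i).
Compute total resource usage per time slot:
  t=0: active resources = [], total = 0
  t=1: active resources = [], total = 0
  t=2: active resources = [2, 6, 4], total = 12
  t=3: active resources = [2, 6, 6, 4], total = 18
  t=4: active resources = [6], total = 6
  t=5: active resources = [3, 6], total = 9
  t=6: active resources = [3, 6], total = 9
  t=7: active resources = [3, 6], total = 9
  t=8: active resources = [3, 4], total = 7
  t=9: active resources = [3, 4], total = 7
  t=10: active resources = [4], total = 4
  t=11: active resources = [4], total = 4
Peak resource demand = 18

18


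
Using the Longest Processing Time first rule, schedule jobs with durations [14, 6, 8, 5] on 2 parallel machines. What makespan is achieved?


Sort jobs in decreasing order (LPT): [14, 8, 6, 5]
Assign each job to the least loaded machine:
  Machine 1: jobs [14, 5], load = 19
  Machine 2: jobs [8, 6], load = 14
Makespan = max load = 19

19


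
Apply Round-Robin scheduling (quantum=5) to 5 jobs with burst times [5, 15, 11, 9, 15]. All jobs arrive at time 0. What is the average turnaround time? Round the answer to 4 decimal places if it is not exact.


Time quantum = 5
Execution trace:
  J1 runs 5 units, time = 5
  J2 runs 5 units, time = 10
  J3 runs 5 units, time = 15
  J4 runs 5 units, time = 20
  J5 runs 5 units, time = 25
  J2 runs 5 units, time = 30
  J3 runs 5 units, time = 35
  J4 runs 4 units, time = 39
  J5 runs 5 units, time = 44
  J2 runs 5 units, time = 49
  J3 runs 1 units, time = 50
  J5 runs 5 units, time = 55
Finish times: [5, 49, 50, 39, 55]
Average turnaround = 198/5 = 39.6

39.6


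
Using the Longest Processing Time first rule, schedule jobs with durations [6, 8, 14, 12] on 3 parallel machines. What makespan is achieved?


Sort jobs in decreasing order (LPT): [14, 12, 8, 6]
Assign each job to the least loaded machine:
  Machine 1: jobs [14], load = 14
  Machine 2: jobs [12], load = 12
  Machine 3: jobs [8, 6], load = 14
Makespan = max load = 14

14


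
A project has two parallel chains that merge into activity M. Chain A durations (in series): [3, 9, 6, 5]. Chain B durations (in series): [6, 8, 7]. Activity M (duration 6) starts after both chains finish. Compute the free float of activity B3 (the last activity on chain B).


ES(B3) = sum of predecessors on chain B = 14
EF(B3) = ES + duration = 14 + 7 = 21
Successor of B3 is M. ES(M) = max(sum(A), sum(B)) = max(23, 21) = 23
Free float = ES(successor) - EF(current) = 23 - 21 = 2

2


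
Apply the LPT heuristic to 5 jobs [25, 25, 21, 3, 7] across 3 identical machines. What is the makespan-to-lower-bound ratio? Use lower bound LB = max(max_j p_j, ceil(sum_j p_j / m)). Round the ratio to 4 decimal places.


LPT order: [25, 25, 21, 7, 3]
Machine loads after assignment: [28, 25, 28]
LPT makespan = 28
Lower bound = max(max_job, ceil(total/3)) = max(25, 27) = 27
Ratio = 28 / 27 = 1.037

1.037


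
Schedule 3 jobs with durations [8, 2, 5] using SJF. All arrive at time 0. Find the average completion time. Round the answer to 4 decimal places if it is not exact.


SJF order (ascending): [2, 5, 8]
Completion times:
  Job 1: burst=2, C=2
  Job 2: burst=5, C=7
  Job 3: burst=8, C=15
Average completion = 24/3 = 8.0

8.0


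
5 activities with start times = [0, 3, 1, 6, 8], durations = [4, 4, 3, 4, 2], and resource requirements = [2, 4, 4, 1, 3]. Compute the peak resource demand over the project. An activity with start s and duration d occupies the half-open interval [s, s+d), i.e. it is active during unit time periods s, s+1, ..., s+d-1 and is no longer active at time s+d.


Each activity i is active on [start_i, start_i + duration_i).
Compute total resource usage per time slot:
  t=0: active resources = [2], total = 2
  t=1: active resources = [2, 4], total = 6
  t=2: active resources = [2, 4], total = 6
  t=3: active resources = [2, 4, 4], total = 10
  t=4: active resources = [4], total = 4
  t=5: active resources = [4], total = 4
  t=6: active resources = [4, 1], total = 5
  t=7: active resources = [1], total = 1
  t=8: active resources = [1, 3], total = 4
  t=9: active resources = [1, 3], total = 4
Peak resource demand = 10

10


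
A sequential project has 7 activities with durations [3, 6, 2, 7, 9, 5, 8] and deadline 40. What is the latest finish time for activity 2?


LF(activity 2) = deadline - sum of successor durations
Successors: activities 3 through 7 with durations [2, 7, 9, 5, 8]
Sum of successor durations = 31
LF = 40 - 31 = 9

9


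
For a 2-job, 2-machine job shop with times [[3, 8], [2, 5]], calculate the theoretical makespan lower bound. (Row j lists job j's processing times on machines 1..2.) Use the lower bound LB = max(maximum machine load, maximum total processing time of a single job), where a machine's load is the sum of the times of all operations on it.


Machine loads:
  Machine 1: 3 + 2 = 5
  Machine 2: 8 + 5 = 13
Max machine load = 13
Job totals:
  Job 1: 11
  Job 2: 7
Max job total = 11
Lower bound = max(13, 11) = 13

13


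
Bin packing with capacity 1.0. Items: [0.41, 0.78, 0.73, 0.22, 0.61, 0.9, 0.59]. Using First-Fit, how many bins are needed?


Place items sequentially using First-Fit:
  Item 0.41 -> new Bin 1
  Item 0.78 -> new Bin 2
  Item 0.73 -> new Bin 3
  Item 0.22 -> Bin 1 (now 0.63)
  Item 0.61 -> new Bin 4
  Item 0.9 -> new Bin 5
  Item 0.59 -> new Bin 6
Total bins used = 6

6


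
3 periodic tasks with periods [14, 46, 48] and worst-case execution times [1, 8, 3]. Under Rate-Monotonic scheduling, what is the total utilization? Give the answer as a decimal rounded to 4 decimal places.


Compute individual utilizations (exact fractions):
  Task 1: C/T = 1/14 (approx. 0.0714)
  Task 2: C/T = 8/46 = 4/23 (approx. 0.1739)
  Task 3: C/T = 3/48 = 1/16 (approx. 0.0625)
Total utilization U = 1/14 + 4/23 + 1/16 = 793/2576
Rounded to 4 decimal places: U = 0.3078
RM (Liu & Layland) bound for 3 tasks = 0.779763; compare with U = 793/2576 (approx. 0.307842)
U <= bound, so schedulable by RM sufficient condition.

0.3078


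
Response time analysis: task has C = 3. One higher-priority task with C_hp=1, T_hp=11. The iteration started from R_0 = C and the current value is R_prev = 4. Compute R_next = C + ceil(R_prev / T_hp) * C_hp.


R_next = C + ceil(R_prev / T_hp) * C_hp
ceil(4 / 11) = ceil(0.3636) = 1
Interference = 1 * 1 = 1
R_next = 3 + 1 = 4
R_next = R_prev, so the iteration has converged (response time = 4).

4


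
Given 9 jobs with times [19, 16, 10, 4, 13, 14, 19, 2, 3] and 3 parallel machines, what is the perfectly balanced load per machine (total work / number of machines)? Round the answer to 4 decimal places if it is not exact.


Total processing time = 19 + 16 + 10 + 4 + 13 + 14 + 19 + 2 + 3 = 100
Number of machines = 3
Ideal balanced load = 100 / 3 = 33.3333

33.3333


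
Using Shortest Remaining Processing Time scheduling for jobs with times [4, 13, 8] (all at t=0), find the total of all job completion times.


Since all jobs arrive at t=0, SRPT equals SPT ordering.
SPT order: [4, 8, 13]
Completion times:
  Job 1: p=4, C=4
  Job 2: p=8, C=12
  Job 3: p=13, C=25
Total completion time = 4 + 12 + 25 = 41

41


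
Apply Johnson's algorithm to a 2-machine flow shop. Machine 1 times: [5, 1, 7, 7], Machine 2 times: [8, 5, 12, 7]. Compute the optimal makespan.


Apply Johnson's rule:
  Group 1 (a <= b): [(2, 1, 5), (1, 5, 8), (3, 7, 12), (4, 7, 7)]
  Group 2 (a > b): []
Optimal job order: [2, 1, 3, 4]
Schedule:
  Job 2: M1 done at 1, M2 done at 6
  Job 1: M1 done at 6, M2 done at 14
  Job 3: M1 done at 13, M2 done at 26
  Job 4: M1 done at 20, M2 done at 33
Makespan = 33

33


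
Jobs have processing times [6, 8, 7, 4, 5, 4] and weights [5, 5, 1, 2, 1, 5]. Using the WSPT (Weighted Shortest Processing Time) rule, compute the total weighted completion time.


Compute p/w ratios and sort ascending (WSPT): [(4, 5), (6, 5), (8, 5), (4, 2), (5, 1), (7, 1)]
Compute weighted completion times:
  Job (p=4,w=5): C=4, w*C=5*4=20
  Job (p=6,w=5): C=10, w*C=5*10=50
  Job (p=8,w=5): C=18, w*C=5*18=90
  Job (p=4,w=2): C=22, w*C=2*22=44
  Job (p=5,w=1): C=27, w*C=1*27=27
  Job (p=7,w=1): C=34, w*C=1*34=34
Total weighted completion time = 265

265


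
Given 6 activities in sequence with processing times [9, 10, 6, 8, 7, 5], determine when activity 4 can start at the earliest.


Activity 4 starts after activities 1 through 3 complete.
Predecessor durations: [9, 10, 6]
ES = 9 + 10 + 6 = 25

25


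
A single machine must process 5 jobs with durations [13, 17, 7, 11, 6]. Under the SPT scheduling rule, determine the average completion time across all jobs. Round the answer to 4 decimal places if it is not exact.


Sort jobs by processing time (SPT order): [6, 7, 11, 13, 17]
Compute completion times sequentially:
  Job 1: processing = 6, completes at 6
  Job 2: processing = 7, completes at 13
  Job 3: processing = 11, completes at 24
  Job 4: processing = 13, completes at 37
  Job 5: processing = 17, completes at 54
Sum of completion times = 134
Average completion time = 134/5 = 26.8

26.8


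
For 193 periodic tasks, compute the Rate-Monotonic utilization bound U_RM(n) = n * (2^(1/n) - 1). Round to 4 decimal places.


Compute 2^(1/193) = 1.0035978931
Subtract 1: 1.0035978931 - 1 = 0.0035978931
Multiply by n: 193 * 0.0035978931 = 0.6943933683
Round to 4 dp: 0.6944

0.6944


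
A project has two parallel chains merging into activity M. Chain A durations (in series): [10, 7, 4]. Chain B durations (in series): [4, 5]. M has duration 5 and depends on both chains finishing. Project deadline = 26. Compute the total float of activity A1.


Forward pass: ES(A1) = sum of predecessors on chain A = 0
EF = ES + duration = 0 + 10 = 10
Backward pass: LF(M) = deadline = 26; LS(M) = 26 - 5 = 21
LF(A1) = LS(M) - sum(successors on chain A) = 21 - 11 = 10
LS = LF - duration = 10 - 10 = 0
Total float = LS - ES = 0 - 0 = 0

0


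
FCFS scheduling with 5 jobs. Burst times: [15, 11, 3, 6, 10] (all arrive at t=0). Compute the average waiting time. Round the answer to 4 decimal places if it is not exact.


FCFS order (as given): [15, 11, 3, 6, 10]
Waiting times:
  Job 1: wait = 0
  Job 2: wait = 15
  Job 3: wait = 26
  Job 4: wait = 29
  Job 5: wait = 35
Sum of waiting times = 105
Average waiting time = 105/5 = 21.0

21.0


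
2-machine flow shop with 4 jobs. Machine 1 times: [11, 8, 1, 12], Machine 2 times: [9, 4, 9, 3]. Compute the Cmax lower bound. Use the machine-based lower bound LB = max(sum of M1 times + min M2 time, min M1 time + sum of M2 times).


LB1 = sum(M1 times) + min(M2 times) = 32 + 3 = 35
LB2 = min(M1 times) + sum(M2 times) = 1 + 25 = 26
Lower bound = max(LB1, LB2) = max(35, 26) = 35

35


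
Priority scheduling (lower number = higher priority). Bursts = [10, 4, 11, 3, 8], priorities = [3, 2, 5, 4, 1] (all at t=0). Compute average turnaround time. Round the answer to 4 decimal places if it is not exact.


Sort by priority (ascending = highest first):
Order: [(1, 8), (2, 4), (3, 10), (4, 3), (5, 11)]
Completion times:
  Priority 1, burst=8, C=8
  Priority 2, burst=4, C=12
  Priority 3, burst=10, C=22
  Priority 4, burst=3, C=25
  Priority 5, burst=11, C=36
Average turnaround = 103/5 = 20.6

20.6


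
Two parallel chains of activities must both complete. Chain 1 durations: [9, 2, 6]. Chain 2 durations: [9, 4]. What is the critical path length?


Path A total = 9 + 2 + 6 = 17
Path B total = 9 + 4 = 13
Critical path = longest path = max(17, 13) = 17

17


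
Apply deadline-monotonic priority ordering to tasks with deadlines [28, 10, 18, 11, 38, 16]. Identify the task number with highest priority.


Sort tasks by relative deadline (ascending):
  Task 2: deadline = 10
  Task 4: deadline = 11
  Task 6: deadline = 16
  Task 3: deadline = 18
  Task 1: deadline = 28
  Task 5: deadline = 38
Priority order (highest first): [2, 4, 6, 3, 1, 5]
Highest priority task = 2

2


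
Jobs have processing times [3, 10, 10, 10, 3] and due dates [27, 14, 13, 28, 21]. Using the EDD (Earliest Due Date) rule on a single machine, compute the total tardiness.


Sort by due date (EDD order): [(10, 13), (10, 14), (3, 21), (3, 27), (10, 28)]
Compute completion times and tardiness:
  Job 1: p=10, d=13, C=10, tardiness=max(0,10-13)=0
  Job 2: p=10, d=14, C=20, tardiness=max(0,20-14)=6
  Job 3: p=3, d=21, C=23, tardiness=max(0,23-21)=2
  Job 4: p=3, d=27, C=26, tardiness=max(0,26-27)=0
  Job 5: p=10, d=28, C=36, tardiness=max(0,36-28)=8
Total tardiness = 16

16


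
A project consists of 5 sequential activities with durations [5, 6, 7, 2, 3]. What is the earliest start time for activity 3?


Activity 3 starts after activities 1 through 2 complete.
Predecessor durations: [5, 6]
ES = 5 + 6 = 11

11


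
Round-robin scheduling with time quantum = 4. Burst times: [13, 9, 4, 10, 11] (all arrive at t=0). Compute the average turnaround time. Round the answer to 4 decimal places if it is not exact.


Time quantum = 4
Execution trace:
  J1 runs 4 units, time = 4
  J2 runs 4 units, time = 8
  J3 runs 4 units, time = 12
  J4 runs 4 units, time = 16
  J5 runs 4 units, time = 20
  J1 runs 4 units, time = 24
  J2 runs 4 units, time = 28
  J4 runs 4 units, time = 32
  J5 runs 4 units, time = 36
  J1 runs 4 units, time = 40
  J2 runs 1 units, time = 41
  J4 runs 2 units, time = 43
  J5 runs 3 units, time = 46
  J1 runs 1 units, time = 47
Finish times: [47, 41, 12, 43, 46]
Average turnaround = 189/5 = 37.8

37.8


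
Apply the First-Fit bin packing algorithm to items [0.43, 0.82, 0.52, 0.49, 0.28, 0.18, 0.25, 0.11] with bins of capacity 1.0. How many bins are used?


Place items sequentially using First-Fit:
  Item 0.43 -> new Bin 1
  Item 0.82 -> new Bin 2
  Item 0.52 -> Bin 1 (now 0.95)
  Item 0.49 -> new Bin 3
  Item 0.28 -> Bin 3 (now 0.77)
  Item 0.18 -> Bin 2 (now 1.0)
  Item 0.25 -> new Bin 4
  Item 0.11 -> Bin 3 (now 0.88)
Total bins used = 4

4


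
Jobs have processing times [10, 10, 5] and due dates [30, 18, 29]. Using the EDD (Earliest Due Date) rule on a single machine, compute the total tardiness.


Sort by due date (EDD order): [(10, 18), (5, 29), (10, 30)]
Compute completion times and tardiness:
  Job 1: p=10, d=18, C=10, tardiness=max(0,10-18)=0
  Job 2: p=5, d=29, C=15, tardiness=max(0,15-29)=0
  Job 3: p=10, d=30, C=25, tardiness=max(0,25-30)=0
Total tardiness = 0

0


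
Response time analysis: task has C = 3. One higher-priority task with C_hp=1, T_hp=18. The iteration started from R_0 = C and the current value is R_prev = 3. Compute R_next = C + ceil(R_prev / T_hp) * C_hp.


R_next = C + ceil(R_prev / T_hp) * C_hp
ceil(3 / 18) = ceil(0.1667) = 1
Interference = 1 * 1 = 1
R_next = 3 + 1 = 4

4


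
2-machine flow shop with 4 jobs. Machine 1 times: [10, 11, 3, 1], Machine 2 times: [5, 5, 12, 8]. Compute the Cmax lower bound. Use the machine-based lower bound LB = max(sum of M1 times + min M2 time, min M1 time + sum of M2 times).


LB1 = sum(M1 times) + min(M2 times) = 25 + 5 = 30
LB2 = min(M1 times) + sum(M2 times) = 1 + 30 = 31
Lower bound = max(LB1, LB2) = max(30, 31) = 31

31


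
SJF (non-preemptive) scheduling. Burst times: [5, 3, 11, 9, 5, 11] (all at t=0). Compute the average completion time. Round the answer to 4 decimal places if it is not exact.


SJF order (ascending): [3, 5, 5, 9, 11, 11]
Completion times:
  Job 1: burst=3, C=3
  Job 2: burst=5, C=8
  Job 3: burst=5, C=13
  Job 4: burst=9, C=22
  Job 5: burst=11, C=33
  Job 6: burst=11, C=44
Average completion = 123/6 = 20.5

20.5


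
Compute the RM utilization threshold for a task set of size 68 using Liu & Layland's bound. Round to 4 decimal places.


Compute 2^(1/68) = 1.0102454700
Subtract 1: 1.0102454700 - 1 = 0.0102454700
Multiply by n: 68 * 0.0102454700 = 0.6966919600
Round to 4 dp: 0.6967

0.6967


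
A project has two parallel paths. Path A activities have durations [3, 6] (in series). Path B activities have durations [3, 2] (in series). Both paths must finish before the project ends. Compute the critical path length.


Path A total = 3 + 6 = 9
Path B total = 3 + 2 = 5
Critical path = longest path = max(9, 5) = 9

9


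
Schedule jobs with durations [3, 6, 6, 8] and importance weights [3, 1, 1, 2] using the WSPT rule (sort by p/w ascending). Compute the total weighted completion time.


Compute p/w ratios and sort ascending (WSPT): [(3, 3), (8, 2), (6, 1), (6, 1)]
Compute weighted completion times:
  Job (p=3,w=3): C=3, w*C=3*3=9
  Job (p=8,w=2): C=11, w*C=2*11=22
  Job (p=6,w=1): C=17, w*C=1*17=17
  Job (p=6,w=1): C=23, w*C=1*23=23
Total weighted completion time = 71

71


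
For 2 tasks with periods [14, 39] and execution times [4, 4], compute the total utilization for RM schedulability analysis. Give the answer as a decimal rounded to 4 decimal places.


Compute individual utilizations (exact fractions):
  Task 1: C/T = 4/14 = 2/7 (approx. 0.2857)
  Task 2: C/T = 4/39 (approx. 0.1026)
Total utilization U = 2/7 + 4/39 = 106/273
Rounded to 4 decimal places: U = 0.3883
RM (Liu & Layland) bound for 2 tasks = 0.828427; compare with U = 106/273 (approx. 0.388278)
U <= bound, so schedulable by RM sufficient condition.

0.3883


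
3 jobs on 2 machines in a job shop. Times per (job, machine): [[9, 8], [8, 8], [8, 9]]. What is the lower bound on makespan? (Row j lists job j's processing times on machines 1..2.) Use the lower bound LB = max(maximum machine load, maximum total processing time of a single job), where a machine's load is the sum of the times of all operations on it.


Machine loads:
  Machine 1: 9 + 8 + 8 = 25
  Machine 2: 8 + 8 + 9 = 25
Max machine load = 25
Job totals:
  Job 1: 17
  Job 2: 16
  Job 3: 17
Max job total = 17
Lower bound = max(25, 17) = 25

25


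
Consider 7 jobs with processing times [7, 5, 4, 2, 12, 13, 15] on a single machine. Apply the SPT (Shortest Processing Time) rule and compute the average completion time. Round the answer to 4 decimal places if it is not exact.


Sort jobs by processing time (SPT order): [2, 4, 5, 7, 12, 13, 15]
Compute completion times sequentially:
  Job 1: processing = 2, completes at 2
  Job 2: processing = 4, completes at 6
  Job 3: processing = 5, completes at 11
  Job 4: processing = 7, completes at 18
  Job 5: processing = 12, completes at 30
  Job 6: processing = 13, completes at 43
  Job 7: processing = 15, completes at 58
Sum of completion times = 168
Average completion time = 168/7 = 24.0

24.0


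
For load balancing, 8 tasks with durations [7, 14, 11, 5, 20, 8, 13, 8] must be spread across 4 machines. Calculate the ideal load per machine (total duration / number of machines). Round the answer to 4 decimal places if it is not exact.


Total processing time = 7 + 14 + 11 + 5 + 20 + 8 + 13 + 8 = 86
Number of machines = 4
Ideal balanced load = 86 / 4 = 21.5

21.5


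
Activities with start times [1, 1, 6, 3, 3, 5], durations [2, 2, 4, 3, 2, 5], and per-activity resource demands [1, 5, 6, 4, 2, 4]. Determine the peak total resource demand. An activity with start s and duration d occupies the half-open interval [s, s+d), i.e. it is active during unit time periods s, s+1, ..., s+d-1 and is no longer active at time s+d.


Each activity i is active on [start_i, start_i + duration_i).
Compute total resource usage per time slot:
  t=0: active resources = [], total = 0
  t=1: active resources = [1, 5], total = 6
  t=2: active resources = [1, 5], total = 6
  t=3: active resources = [4, 2], total = 6
  t=4: active resources = [4, 2], total = 6
  t=5: active resources = [4, 4], total = 8
  t=6: active resources = [6, 4], total = 10
  t=7: active resources = [6, 4], total = 10
  t=8: active resources = [6, 4], total = 10
  t=9: active resources = [6, 4], total = 10
Peak resource demand = 10

10


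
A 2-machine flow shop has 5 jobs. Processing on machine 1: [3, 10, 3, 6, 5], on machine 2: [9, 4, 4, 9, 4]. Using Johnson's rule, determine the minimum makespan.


Apply Johnson's rule:
  Group 1 (a <= b): [(1, 3, 9), (3, 3, 4), (4, 6, 9)]
  Group 2 (a > b): [(2, 10, 4), (5, 5, 4)]
Optimal job order: [1, 3, 4, 2, 5]
Schedule:
  Job 1: M1 done at 3, M2 done at 12
  Job 3: M1 done at 6, M2 done at 16
  Job 4: M1 done at 12, M2 done at 25
  Job 2: M1 done at 22, M2 done at 29
  Job 5: M1 done at 27, M2 done at 33
Makespan = 33

33


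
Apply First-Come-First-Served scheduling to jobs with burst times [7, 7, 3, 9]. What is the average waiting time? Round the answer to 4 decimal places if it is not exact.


FCFS order (as given): [7, 7, 3, 9]
Waiting times:
  Job 1: wait = 0
  Job 2: wait = 7
  Job 3: wait = 14
  Job 4: wait = 17
Sum of waiting times = 38
Average waiting time = 38/4 = 9.5

9.5


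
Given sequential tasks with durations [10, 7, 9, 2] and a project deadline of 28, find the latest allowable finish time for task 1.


LF(activity 1) = deadline - sum of successor durations
Successors: activities 2 through 4 with durations [7, 9, 2]
Sum of successor durations = 18
LF = 28 - 18 = 10

10


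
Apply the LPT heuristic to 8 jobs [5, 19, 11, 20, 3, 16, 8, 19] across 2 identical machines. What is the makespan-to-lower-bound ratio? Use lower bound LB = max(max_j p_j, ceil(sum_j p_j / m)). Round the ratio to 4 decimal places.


LPT order: [20, 19, 19, 16, 11, 8, 5, 3]
Machine loads after assignment: [50, 51]
LPT makespan = 51
Lower bound = max(max_job, ceil(total/2)) = max(20, 51) = 51
Ratio = 51 / 51 = 1.0

1.0


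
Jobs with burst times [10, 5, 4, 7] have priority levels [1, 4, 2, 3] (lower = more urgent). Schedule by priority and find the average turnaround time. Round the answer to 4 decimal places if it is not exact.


Sort by priority (ascending = highest first):
Order: [(1, 10), (2, 4), (3, 7), (4, 5)]
Completion times:
  Priority 1, burst=10, C=10
  Priority 2, burst=4, C=14
  Priority 3, burst=7, C=21
  Priority 4, burst=5, C=26
Average turnaround = 71/4 = 17.75

17.75


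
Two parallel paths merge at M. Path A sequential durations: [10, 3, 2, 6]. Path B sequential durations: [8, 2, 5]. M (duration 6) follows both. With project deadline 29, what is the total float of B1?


Forward pass: ES(B1) = sum of predecessors on chain B = 0
EF = ES + duration = 0 + 8 = 8
Backward pass: LF(M) = deadline = 29; LS(M) = 29 - 6 = 23
LF(B1) = LS(M) - sum(successors on chain B) = 23 - 7 = 16
LS = LF - duration = 16 - 8 = 8
Total float = LS - ES = 8 - 0 = 8

8


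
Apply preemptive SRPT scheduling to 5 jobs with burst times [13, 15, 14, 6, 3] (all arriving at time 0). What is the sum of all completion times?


Since all jobs arrive at t=0, SRPT equals SPT ordering.
SPT order: [3, 6, 13, 14, 15]
Completion times:
  Job 1: p=3, C=3
  Job 2: p=6, C=9
  Job 3: p=13, C=22
  Job 4: p=14, C=36
  Job 5: p=15, C=51
Total completion time = 3 + 9 + 22 + 36 + 51 = 121

121


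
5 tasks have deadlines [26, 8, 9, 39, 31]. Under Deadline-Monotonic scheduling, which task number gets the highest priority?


Sort tasks by relative deadline (ascending):
  Task 2: deadline = 8
  Task 3: deadline = 9
  Task 1: deadline = 26
  Task 5: deadline = 31
  Task 4: deadline = 39
Priority order (highest first): [2, 3, 1, 5, 4]
Highest priority task = 2

2


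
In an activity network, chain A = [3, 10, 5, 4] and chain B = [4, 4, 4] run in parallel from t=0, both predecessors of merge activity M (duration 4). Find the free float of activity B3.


ES(B3) = sum of predecessors on chain B = 8
EF(B3) = ES + duration = 8 + 4 = 12
Successor of B3 is M. ES(M) = max(sum(A), sum(B)) = max(22, 12) = 22
Free float = ES(successor) - EF(current) = 22 - 12 = 10

10


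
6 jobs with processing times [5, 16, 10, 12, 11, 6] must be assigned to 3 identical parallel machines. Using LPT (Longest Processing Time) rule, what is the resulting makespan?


Sort jobs in decreasing order (LPT): [16, 12, 11, 10, 6, 5]
Assign each job to the least loaded machine:
  Machine 1: jobs [16, 5], load = 21
  Machine 2: jobs [12, 6], load = 18
  Machine 3: jobs [11, 10], load = 21
Makespan = max load = 21

21


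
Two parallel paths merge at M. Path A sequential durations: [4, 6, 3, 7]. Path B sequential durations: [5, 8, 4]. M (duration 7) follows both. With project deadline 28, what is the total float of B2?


Forward pass: ES(B2) = sum of predecessors on chain B = 5
EF = ES + duration = 5 + 8 = 13
Backward pass: LF(M) = deadline = 28; LS(M) = 28 - 7 = 21
LF(B2) = LS(M) - sum(successors on chain B) = 21 - 4 = 17
LS = LF - duration = 17 - 8 = 9
Total float = LS - ES = 9 - 5 = 4

4


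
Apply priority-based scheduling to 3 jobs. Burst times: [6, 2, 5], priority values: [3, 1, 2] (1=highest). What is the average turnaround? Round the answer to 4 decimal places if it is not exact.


Sort by priority (ascending = highest first):
Order: [(1, 2), (2, 5), (3, 6)]
Completion times:
  Priority 1, burst=2, C=2
  Priority 2, burst=5, C=7
  Priority 3, burst=6, C=13
Average turnaround = 22/3 = 7.3333

7.3333


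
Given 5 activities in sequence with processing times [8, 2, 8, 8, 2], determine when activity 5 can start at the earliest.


Activity 5 starts after activities 1 through 4 complete.
Predecessor durations: [8, 2, 8, 8]
ES = 8 + 2 + 8 + 8 = 26

26


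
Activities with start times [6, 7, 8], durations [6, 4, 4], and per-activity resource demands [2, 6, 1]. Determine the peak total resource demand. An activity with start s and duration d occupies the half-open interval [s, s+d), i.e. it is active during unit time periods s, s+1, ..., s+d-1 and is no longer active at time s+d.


Each activity i is active on [start_i, start_i + duration_i).
Compute total resource usage per time slot:
  t=0: active resources = [], total = 0
  t=1: active resources = [], total = 0
  t=2: active resources = [], total = 0
  t=3: active resources = [], total = 0
  t=4: active resources = [], total = 0
  t=5: active resources = [], total = 0
  t=6: active resources = [2], total = 2
  t=7: active resources = [2, 6], total = 8
  t=8: active resources = [2, 6, 1], total = 9
  t=9: active resources = [2, 6, 1], total = 9
  t=10: active resources = [2, 6, 1], total = 9
  t=11: active resources = [2, 1], total = 3
Peak resource demand = 9

9


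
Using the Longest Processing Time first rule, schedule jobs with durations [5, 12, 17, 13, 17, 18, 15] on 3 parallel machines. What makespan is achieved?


Sort jobs in decreasing order (LPT): [18, 17, 17, 15, 13, 12, 5]
Assign each job to the least loaded machine:
  Machine 1: jobs [18, 12, 5], load = 35
  Machine 2: jobs [17, 15], load = 32
  Machine 3: jobs [17, 13], load = 30
Makespan = max load = 35

35


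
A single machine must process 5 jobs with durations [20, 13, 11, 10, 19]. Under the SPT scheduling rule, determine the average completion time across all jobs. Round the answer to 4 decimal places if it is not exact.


Sort jobs by processing time (SPT order): [10, 11, 13, 19, 20]
Compute completion times sequentially:
  Job 1: processing = 10, completes at 10
  Job 2: processing = 11, completes at 21
  Job 3: processing = 13, completes at 34
  Job 4: processing = 19, completes at 53
  Job 5: processing = 20, completes at 73
Sum of completion times = 191
Average completion time = 191/5 = 38.2

38.2


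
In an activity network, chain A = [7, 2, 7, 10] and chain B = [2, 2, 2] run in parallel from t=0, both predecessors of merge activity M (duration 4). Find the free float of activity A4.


ES(A4) = sum of predecessors on chain A = 16
EF(A4) = ES + duration = 16 + 10 = 26
Successor of A4 is M. ES(M) = max(sum(A), sum(B)) = max(26, 6) = 26
Free float = ES(successor) - EF(current) = 26 - 26 = 0

0


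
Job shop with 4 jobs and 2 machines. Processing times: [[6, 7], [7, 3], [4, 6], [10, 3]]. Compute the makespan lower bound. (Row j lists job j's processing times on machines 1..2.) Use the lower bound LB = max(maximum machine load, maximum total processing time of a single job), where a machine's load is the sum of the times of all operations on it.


Machine loads:
  Machine 1: 6 + 7 + 4 + 10 = 27
  Machine 2: 7 + 3 + 6 + 3 = 19
Max machine load = 27
Job totals:
  Job 1: 13
  Job 2: 10
  Job 3: 10
  Job 4: 13
Max job total = 13
Lower bound = max(27, 13) = 27

27


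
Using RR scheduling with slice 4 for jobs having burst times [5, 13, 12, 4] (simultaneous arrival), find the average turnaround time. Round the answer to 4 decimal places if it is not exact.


Time quantum = 4
Execution trace:
  J1 runs 4 units, time = 4
  J2 runs 4 units, time = 8
  J3 runs 4 units, time = 12
  J4 runs 4 units, time = 16
  J1 runs 1 units, time = 17
  J2 runs 4 units, time = 21
  J3 runs 4 units, time = 25
  J2 runs 4 units, time = 29
  J3 runs 4 units, time = 33
  J2 runs 1 units, time = 34
Finish times: [17, 34, 33, 16]
Average turnaround = 100/4 = 25.0

25.0


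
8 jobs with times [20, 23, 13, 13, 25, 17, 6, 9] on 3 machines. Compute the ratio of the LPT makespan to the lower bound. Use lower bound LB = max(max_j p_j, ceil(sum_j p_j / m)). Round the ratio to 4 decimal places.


LPT order: [25, 23, 20, 17, 13, 13, 9, 6]
Machine loads after assignment: [38, 45, 43]
LPT makespan = 45
Lower bound = max(max_job, ceil(total/3)) = max(25, 42) = 42
Ratio = 45 / 42 = 1.0714

1.0714


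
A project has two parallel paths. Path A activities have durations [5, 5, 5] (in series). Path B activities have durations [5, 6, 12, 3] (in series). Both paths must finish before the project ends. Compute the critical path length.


Path A total = 5 + 5 + 5 = 15
Path B total = 5 + 6 + 12 + 3 = 26
Critical path = longest path = max(15, 26) = 26

26


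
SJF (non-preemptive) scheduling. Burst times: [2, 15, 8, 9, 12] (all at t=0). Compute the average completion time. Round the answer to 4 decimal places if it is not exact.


SJF order (ascending): [2, 8, 9, 12, 15]
Completion times:
  Job 1: burst=2, C=2
  Job 2: burst=8, C=10
  Job 3: burst=9, C=19
  Job 4: burst=12, C=31
  Job 5: burst=15, C=46
Average completion = 108/5 = 21.6

21.6


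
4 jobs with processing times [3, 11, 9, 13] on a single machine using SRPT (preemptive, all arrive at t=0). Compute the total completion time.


Since all jobs arrive at t=0, SRPT equals SPT ordering.
SPT order: [3, 9, 11, 13]
Completion times:
  Job 1: p=3, C=3
  Job 2: p=9, C=12
  Job 3: p=11, C=23
  Job 4: p=13, C=36
Total completion time = 3 + 12 + 23 + 36 = 74

74


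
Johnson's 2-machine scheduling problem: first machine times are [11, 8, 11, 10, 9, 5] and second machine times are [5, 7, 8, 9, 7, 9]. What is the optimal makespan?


Apply Johnson's rule:
  Group 1 (a <= b): [(6, 5, 9)]
  Group 2 (a > b): [(4, 10, 9), (3, 11, 8), (2, 8, 7), (5, 9, 7), (1, 11, 5)]
Optimal job order: [6, 4, 3, 2, 5, 1]
Schedule:
  Job 6: M1 done at 5, M2 done at 14
  Job 4: M1 done at 15, M2 done at 24
  Job 3: M1 done at 26, M2 done at 34
  Job 2: M1 done at 34, M2 done at 41
  Job 5: M1 done at 43, M2 done at 50
  Job 1: M1 done at 54, M2 done at 59
Makespan = 59

59


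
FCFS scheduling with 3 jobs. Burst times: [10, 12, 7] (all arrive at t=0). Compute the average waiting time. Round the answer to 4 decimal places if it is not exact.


FCFS order (as given): [10, 12, 7]
Waiting times:
  Job 1: wait = 0
  Job 2: wait = 10
  Job 3: wait = 22
Sum of waiting times = 32
Average waiting time = 32/3 = 10.6667

10.6667


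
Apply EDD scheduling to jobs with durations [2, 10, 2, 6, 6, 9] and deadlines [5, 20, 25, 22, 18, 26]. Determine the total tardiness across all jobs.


Sort by due date (EDD order): [(2, 5), (6, 18), (10, 20), (6, 22), (2, 25), (9, 26)]
Compute completion times and tardiness:
  Job 1: p=2, d=5, C=2, tardiness=max(0,2-5)=0
  Job 2: p=6, d=18, C=8, tardiness=max(0,8-18)=0
  Job 3: p=10, d=20, C=18, tardiness=max(0,18-20)=0
  Job 4: p=6, d=22, C=24, tardiness=max(0,24-22)=2
  Job 5: p=2, d=25, C=26, tardiness=max(0,26-25)=1
  Job 6: p=9, d=26, C=35, tardiness=max(0,35-26)=9
Total tardiness = 12

12


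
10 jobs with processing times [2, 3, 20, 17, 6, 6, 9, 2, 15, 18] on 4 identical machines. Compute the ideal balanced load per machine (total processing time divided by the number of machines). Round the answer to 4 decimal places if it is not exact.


Total processing time = 2 + 3 + 20 + 17 + 6 + 6 + 9 + 2 + 15 + 18 = 98
Number of machines = 4
Ideal balanced load = 98 / 4 = 24.5

24.5


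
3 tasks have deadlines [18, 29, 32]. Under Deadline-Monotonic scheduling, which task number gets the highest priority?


Sort tasks by relative deadline (ascending):
  Task 1: deadline = 18
  Task 2: deadline = 29
  Task 3: deadline = 32
Priority order (highest first): [1, 2, 3]
Highest priority task = 1

1


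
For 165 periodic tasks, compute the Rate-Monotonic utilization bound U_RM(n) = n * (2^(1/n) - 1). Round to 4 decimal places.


Compute 2^(1/165) = 1.0042097281
Subtract 1: 1.0042097281 - 1 = 0.0042097281
Multiply by n: 165 * 0.0042097281 = 0.6946051365
Round to 4 dp: 0.6946

0.6946


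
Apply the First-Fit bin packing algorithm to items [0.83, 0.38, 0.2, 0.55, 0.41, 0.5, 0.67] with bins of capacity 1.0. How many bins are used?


Place items sequentially using First-Fit:
  Item 0.83 -> new Bin 1
  Item 0.38 -> new Bin 2
  Item 0.2 -> Bin 2 (now 0.58)
  Item 0.55 -> new Bin 3
  Item 0.41 -> Bin 2 (now 0.99)
  Item 0.5 -> new Bin 4
  Item 0.67 -> new Bin 5
Total bins used = 5

5


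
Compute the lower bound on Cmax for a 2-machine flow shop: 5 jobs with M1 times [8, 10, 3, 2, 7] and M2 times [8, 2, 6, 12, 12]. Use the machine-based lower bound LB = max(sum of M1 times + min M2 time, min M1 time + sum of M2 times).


LB1 = sum(M1 times) + min(M2 times) = 30 + 2 = 32
LB2 = min(M1 times) + sum(M2 times) = 2 + 40 = 42
Lower bound = max(LB1, LB2) = max(32, 42) = 42

42


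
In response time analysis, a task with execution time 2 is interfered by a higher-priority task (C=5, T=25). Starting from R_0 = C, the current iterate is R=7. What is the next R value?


R_next = C + ceil(R_prev / T_hp) * C_hp
ceil(7 / 25) = ceil(0.28) = 1
Interference = 1 * 5 = 5
R_next = 2 + 5 = 7
R_next = R_prev, so the iteration has converged (response time = 7).

7


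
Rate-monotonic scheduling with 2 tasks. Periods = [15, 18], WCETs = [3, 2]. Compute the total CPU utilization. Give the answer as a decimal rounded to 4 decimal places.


Compute individual utilizations (exact fractions):
  Task 1: C/T = 3/15 = 1/5 (approx. 0.2)
  Task 2: C/T = 2/18 = 1/9 (approx. 0.1111)
Total utilization U = 1/5 + 1/9 = 14/45
Rounded to 4 decimal places: U = 0.3111
RM (Liu & Layland) bound for 2 tasks = 0.828427; compare with U = 14/45 (approx. 0.311111)
U <= bound, so schedulable by RM sufficient condition.

0.3111


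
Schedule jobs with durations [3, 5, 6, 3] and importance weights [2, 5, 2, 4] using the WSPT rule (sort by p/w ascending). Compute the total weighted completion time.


Compute p/w ratios and sort ascending (WSPT): [(3, 4), (5, 5), (3, 2), (6, 2)]
Compute weighted completion times:
  Job (p=3,w=4): C=3, w*C=4*3=12
  Job (p=5,w=5): C=8, w*C=5*8=40
  Job (p=3,w=2): C=11, w*C=2*11=22
  Job (p=6,w=2): C=17, w*C=2*17=34
Total weighted completion time = 108

108


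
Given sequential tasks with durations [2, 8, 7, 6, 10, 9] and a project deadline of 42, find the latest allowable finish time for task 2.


LF(activity 2) = deadline - sum of successor durations
Successors: activities 3 through 6 with durations [7, 6, 10, 9]
Sum of successor durations = 32
LF = 42 - 32 = 10

10


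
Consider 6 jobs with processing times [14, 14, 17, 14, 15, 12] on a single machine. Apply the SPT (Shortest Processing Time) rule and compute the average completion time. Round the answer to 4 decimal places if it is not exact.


Sort jobs by processing time (SPT order): [12, 14, 14, 14, 15, 17]
Compute completion times sequentially:
  Job 1: processing = 12, completes at 12
  Job 2: processing = 14, completes at 26
  Job 3: processing = 14, completes at 40
  Job 4: processing = 14, completes at 54
  Job 5: processing = 15, completes at 69
  Job 6: processing = 17, completes at 86
Sum of completion times = 287
Average completion time = 287/6 = 47.8333

47.8333
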